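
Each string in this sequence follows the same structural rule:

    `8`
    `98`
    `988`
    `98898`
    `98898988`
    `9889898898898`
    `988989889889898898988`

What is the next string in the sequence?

This is a Fibonacci-style word recurrence s(k) = s(k−1)·s(k−2): e.g. 98·8 = 988.
The next term joins 988989889889898898988 and 9889898898898.

9889898898898988989889889898898898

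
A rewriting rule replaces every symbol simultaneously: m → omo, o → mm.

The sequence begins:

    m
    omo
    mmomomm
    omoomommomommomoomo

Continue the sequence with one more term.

Replace each of the 19 characters of omoomommomommomoomo in place — mm omo mm mm omo mm omo omo mm omo mm omo omo mm omo mm mm omo mm — and concatenate.

mmomommmmomommomoomommomommomoomommomommmmomomm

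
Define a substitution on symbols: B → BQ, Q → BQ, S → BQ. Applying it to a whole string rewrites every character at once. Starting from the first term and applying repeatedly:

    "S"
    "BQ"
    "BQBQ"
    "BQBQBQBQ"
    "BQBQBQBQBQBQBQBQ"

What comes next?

BQBQBQBQBQBQBQBQBQBQBQBQBQBQBQBQ

Applying the rule to each of the 16 symbols of BQBQBQBQBQBQBQBQ gives the pieces BQ BQ BQ BQ BQ BQ BQ BQ BQ BQ BQ BQ BQ BQ BQ BQ, which concatenate to the answer.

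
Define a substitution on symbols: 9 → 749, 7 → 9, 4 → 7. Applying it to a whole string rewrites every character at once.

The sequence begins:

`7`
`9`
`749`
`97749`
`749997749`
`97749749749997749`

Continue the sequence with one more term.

Rewriting the 17 symbols of 97749749749997749 one by one yields 749 9 9 7 749 9 7 749 9 7 749 749 749 9 9 7 749; concatenated:

7499977499774997749749749997749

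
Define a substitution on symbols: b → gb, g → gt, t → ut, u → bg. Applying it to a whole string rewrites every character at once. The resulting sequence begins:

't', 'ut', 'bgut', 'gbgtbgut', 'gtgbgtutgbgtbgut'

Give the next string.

Replace each of the 16 characters of gtgbgtutgbgtbgut in place — gt ut gt gb gt ut bg ut gt gb gt ut gb gt bg ut — and concatenate.

gtutgtgbgtutbgutgtgbgtutgbgtbgut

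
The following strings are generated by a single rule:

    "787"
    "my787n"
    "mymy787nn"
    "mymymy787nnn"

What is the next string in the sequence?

Every step adds my to the front and n to the end of the previous string.
One more step from mymymy787nnn gives the answer.

mymymymy787nnnn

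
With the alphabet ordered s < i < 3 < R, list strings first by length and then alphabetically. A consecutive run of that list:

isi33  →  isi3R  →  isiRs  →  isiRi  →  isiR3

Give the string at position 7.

is3ss

Continuing the enumeration 2 steps past isiR3: isiR3 → isiRR → (answer).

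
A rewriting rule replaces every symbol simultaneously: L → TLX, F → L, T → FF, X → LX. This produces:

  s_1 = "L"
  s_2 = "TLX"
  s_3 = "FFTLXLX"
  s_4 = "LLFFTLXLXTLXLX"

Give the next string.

TLXTLXLLFFTLXLXTLXLXFFTLXLXTLXLX

Applying the rule to each of the 14 symbols of LLFFTLXLXTLXLX gives the pieces TLX TLX L L FF TLX LX TLX LX FF TLX LX TLX LX, which concatenate to the answer.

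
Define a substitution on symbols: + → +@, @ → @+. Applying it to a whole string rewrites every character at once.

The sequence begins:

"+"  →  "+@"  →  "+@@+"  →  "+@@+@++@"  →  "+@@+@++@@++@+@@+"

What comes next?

Replace each of the 16 characters of +@@+@++@@++@+@@+ in place — +@ @+ @+ +@ @+ +@ +@ @+ @+ +@ +@ @+ +@ @+ @+ +@ — and concatenate.

+@@+@++@@++@+@@+@++@+@@++@@+@++@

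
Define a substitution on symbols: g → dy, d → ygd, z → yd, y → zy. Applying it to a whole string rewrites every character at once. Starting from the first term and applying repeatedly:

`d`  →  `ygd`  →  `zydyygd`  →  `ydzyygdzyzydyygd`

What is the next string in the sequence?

Applying the rule to each of the 16 symbols of ydzyygdzyzydyygd gives the pieces zy ygd yd zy zy dy ygd yd zy yd zy ygd zy zy dy ygd, which concatenate to the answer.

zyygdydzyzydyygdydzyydzyygdzyzydyygd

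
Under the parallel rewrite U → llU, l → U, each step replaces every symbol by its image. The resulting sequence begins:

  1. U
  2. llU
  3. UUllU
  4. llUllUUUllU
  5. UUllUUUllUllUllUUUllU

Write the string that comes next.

Rewriting the 21 symbols of UUllUUUllUllUllUUUllU one by one yields llU llU U U llU llU llU U U llU U U llU U U llU llU llU U U llU; concatenated:

llUllUUUllUllUllUUUllUUUllUUUllUllUllUUUllU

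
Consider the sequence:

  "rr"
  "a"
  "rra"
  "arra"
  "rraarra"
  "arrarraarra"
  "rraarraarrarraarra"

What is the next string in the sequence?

From term 3 onward, concatenate the second-to-last term with the last: rr·a = rra, a·rra = arra, …
The next term joins arrarraarra and rraarraarrarraarra.

arrarraarrarraarraarrarraarra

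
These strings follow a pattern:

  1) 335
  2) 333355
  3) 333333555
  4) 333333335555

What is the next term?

Term n consists of 2n 3's, followed by n 5's (n = 1, 2, …).
Setting n = 5 gives 10, 5 characters in each block.

333333333355555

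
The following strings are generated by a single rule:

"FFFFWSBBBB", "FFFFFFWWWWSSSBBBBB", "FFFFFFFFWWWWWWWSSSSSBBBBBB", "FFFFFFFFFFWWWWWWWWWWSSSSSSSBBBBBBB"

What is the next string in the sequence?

Each string has the form F^{2n+2} W^{3n-2} S^{2n-1} B^{n+3} (n = 1, 2, …).
For the next term, n = 5, so the run lengths are 12, 13, 9, 8.

FFFFFFFFFFFFWWWWWWWWWWWWWSSSSSSSSSBBBBBBBB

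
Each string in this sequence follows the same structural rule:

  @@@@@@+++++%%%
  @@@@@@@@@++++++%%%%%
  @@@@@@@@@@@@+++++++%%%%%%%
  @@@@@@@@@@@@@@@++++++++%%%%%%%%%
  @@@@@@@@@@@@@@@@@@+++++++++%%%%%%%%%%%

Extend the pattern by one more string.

@@@@@@@@@@@@@@@@@@@@@++++++++++%%%%%%%%%%%%%

Reading off run lengths: @ runs 6, 9, 12, 15, 18; + runs 5, 6, 7, 8, 9; % runs 3, 5, 7, 9, 11 — each is linear in n, where the shown terms are n = 2, 3, 4, 5, 6.
Setting n = 7 gives 21, 10, 13 characters in each block.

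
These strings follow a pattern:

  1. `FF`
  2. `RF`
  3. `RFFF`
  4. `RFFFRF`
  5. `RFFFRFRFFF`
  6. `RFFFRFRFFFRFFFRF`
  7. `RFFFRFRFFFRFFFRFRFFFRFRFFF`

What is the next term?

RFFFRFRFFFRFFFRFRFFFRFRFFFRFFFRFRFFFRFFFRF

Each term (from the third on) is the previous term followed by the one before it: term 3 = RF·FF = RFFF.
Continuing: RFFFRFRFFFRFFFRFRFFFRFRFFF · RFFFRFRFFFRFFFRF gives term 8.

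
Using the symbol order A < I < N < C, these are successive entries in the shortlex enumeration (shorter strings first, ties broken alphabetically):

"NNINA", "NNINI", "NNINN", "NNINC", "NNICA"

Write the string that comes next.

NNICI

Find the rightmost character of NNICA below C, bump it to the next letter, and reset everything to its right to A.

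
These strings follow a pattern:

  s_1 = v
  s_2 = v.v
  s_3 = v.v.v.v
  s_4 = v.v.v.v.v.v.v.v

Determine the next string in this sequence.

v.v.v.v.v.v.v.v.v.v.v.v.v.v.v.v

s(k+1) = s(k)·.·s(k) — each term doubles the last with '.' between the halves.
So the next term is two copies of v.v.v.v.v.v.v.v with '.' between the halves.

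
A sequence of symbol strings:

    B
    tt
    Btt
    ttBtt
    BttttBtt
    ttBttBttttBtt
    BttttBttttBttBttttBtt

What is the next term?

This is a Fibonacci-style word recurrence s(k) = s(k−2)·s(k−1): e.g. B·tt = Btt.
The next term joins ttBttBttttBtt and BttttBttttBttBttttBtt.

ttBttBttttBttBttttBttttBttBttttBtt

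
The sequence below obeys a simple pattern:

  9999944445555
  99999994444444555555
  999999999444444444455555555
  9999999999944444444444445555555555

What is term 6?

999999999999999444444444444444444455555555555555

Reading off run lengths: 9 runs 5, 7, 9, 11; 4 runs 4, 7, 10, 13; 5 runs 4, 6, 8, 10 — each is linear in n (n = 1, 2, …).
For term 6, n = 6, so the run lengths are 15, 19, 14.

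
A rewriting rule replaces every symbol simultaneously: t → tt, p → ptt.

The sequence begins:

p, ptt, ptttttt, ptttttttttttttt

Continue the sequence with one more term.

ptttttttttttttttttttttttttttttt

Replace each of the 15 characters of ptttttttttttttt in place — ptt tt tt tt tt tt tt tt tt tt tt tt tt tt tt — and concatenate.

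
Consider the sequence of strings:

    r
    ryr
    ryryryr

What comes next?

ryryryryryryryr

Each string is two copies of the previous one joined by 'y'.
One more doubling of ryryryr gives the answer.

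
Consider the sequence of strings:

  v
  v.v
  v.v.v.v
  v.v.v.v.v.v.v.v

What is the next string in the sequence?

v.v.v.v.v.v.v.v.v.v.v.v.v.v.v.v

Each string is two copies of the previous one joined by '.'.
One more doubling of v.v.v.v.v.v.v.v gives the answer.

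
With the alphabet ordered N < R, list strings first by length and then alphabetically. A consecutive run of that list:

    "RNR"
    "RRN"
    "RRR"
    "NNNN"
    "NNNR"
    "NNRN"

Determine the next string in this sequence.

NNRR

Find the rightmost character of NNRN below R, bump it to the next letter, and reset everything to its right to N.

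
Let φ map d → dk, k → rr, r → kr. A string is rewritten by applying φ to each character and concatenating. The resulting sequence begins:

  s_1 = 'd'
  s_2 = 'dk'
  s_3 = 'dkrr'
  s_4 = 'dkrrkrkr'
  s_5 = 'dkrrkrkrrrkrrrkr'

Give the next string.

dkrrkrkrrrkrrrkrkrkrrrkrkrkrrrkr

Replace each of the 16 characters of dkrrkrkrrrkrrrkr in place — dk rr kr kr rr kr rr kr kr kr rr kr kr kr rr kr — and concatenate.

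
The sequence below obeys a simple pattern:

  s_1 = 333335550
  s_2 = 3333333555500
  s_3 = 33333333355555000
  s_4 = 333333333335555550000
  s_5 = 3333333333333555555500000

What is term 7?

333333333333333335555555550000000

Reading off run lengths: 3 runs 5, 7, 9, 11, 13; 5 runs 3, 4, 5, 6, 7; 0 runs 1, 2, 3, 4, 5 — each is linear in n, where the shown terms are n = 2, 3, 4, 5, 6.
Setting n = 8 gives 17, 9, 7 characters in each block.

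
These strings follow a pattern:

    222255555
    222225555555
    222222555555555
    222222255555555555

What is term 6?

The n-th term is n+1 2's then 2n-1 5's, where the shown terms are n = 3, 4, 5, 6.
Setting n = 8 gives 9, 15 characters in each block.

222222222555555555555555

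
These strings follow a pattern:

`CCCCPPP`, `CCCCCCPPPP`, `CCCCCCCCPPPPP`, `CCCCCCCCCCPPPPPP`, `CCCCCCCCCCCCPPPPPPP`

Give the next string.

The n-th term is 2n C's then n+1 P's, where the shown terms are n = 2, 3, 4, 5, 6.
Setting n = 7 gives 14, 8 characters in each block.

CCCCCCCCCCCCCCPPPPPPPP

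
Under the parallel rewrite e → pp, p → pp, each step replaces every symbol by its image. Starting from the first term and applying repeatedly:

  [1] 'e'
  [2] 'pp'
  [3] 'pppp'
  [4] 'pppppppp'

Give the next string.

Expanding pppppppp: p→pp, p→pp, p→pp, p→pp, p→pp, p→pp, p→pp, p→pp. Concatenated: pp pp pp pp pp pp pp pp.

pppppppppppppppp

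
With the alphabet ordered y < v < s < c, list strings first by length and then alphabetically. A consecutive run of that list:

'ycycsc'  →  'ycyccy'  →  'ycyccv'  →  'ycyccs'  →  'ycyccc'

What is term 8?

ycvyys

Stepping forward 3 times from ycyccc: ycyccc → ycvyyy → ycvyyv, then the target.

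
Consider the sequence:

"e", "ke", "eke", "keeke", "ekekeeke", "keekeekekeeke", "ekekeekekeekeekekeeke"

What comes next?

Each term (from the third on) is the two preceding terms concatenated in order: term 3 = e·ke = eke.
The next term joins keekeekekeeke and ekekeekekeekeekekeeke.

keekeekekeekeekekeekekeekeekekeeke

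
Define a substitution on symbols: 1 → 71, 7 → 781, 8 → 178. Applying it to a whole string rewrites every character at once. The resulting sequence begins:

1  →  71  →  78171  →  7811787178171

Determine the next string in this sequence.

7811787171781178781717811787178171

Applying the rule to each of the 13 symbols of 7811787178171 gives the pieces 781 178 71 71 781 178 781 71 781 178 71 781 71, which concatenate to the answer.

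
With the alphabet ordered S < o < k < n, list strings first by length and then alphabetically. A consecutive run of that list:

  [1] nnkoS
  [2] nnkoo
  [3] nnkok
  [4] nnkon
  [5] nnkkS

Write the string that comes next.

Find the rightmost character of nnkkS below n, bump it to the next letter, and reset everything to its right to S.

nnkko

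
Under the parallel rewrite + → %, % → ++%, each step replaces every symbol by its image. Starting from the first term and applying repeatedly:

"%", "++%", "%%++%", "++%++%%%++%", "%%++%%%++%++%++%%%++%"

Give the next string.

Replace each of the 21 characters of %%++%%%++%++%++%%%++% in place — ++% ++% % % ++% ++% ++% % % ++% % % ++% % % ++% ++% ++% % % ++% — and concatenate.

++%++%%%++%++%++%%%++%%%++%%%++%++%++%%%++%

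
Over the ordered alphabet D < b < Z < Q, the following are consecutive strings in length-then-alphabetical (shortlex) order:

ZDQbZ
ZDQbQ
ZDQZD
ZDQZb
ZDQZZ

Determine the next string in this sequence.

Treat ZDQZZ as a base-4 numeral over the given alphabet and add one, carrying through any trailing Q's.

ZDQZQ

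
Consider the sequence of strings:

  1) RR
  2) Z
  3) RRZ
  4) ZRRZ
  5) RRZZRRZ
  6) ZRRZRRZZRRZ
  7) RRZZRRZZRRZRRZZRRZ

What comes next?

ZRRZRRZZRRZRRZZRRZZRRZRRZZRRZ

From term 3 onward, concatenate the second-to-last term with the last: RR·Z = RRZ, Z·RRZ = ZRRZ, …
Continuing: ZRRZRRZZRRZ · RRZZRRZZRRZRRZZRRZ gives term 8.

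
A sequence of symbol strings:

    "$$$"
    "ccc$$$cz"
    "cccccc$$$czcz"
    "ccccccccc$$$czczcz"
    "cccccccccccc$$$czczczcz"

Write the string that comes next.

Each term wraps the previous one in ccc on the left and cz on the right.
So the next term is ccc·cccccccccccc$$$czczczcz·cz.

ccccccccccccccc$$$czczczczcz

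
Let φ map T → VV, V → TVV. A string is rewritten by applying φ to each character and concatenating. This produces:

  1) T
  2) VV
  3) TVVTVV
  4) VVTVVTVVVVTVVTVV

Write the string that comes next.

TVVTVVVVTVVTVVVVTVVTVVTVVTVVVVTVVTVVVVTVVTVV

Applying the rule to each of the 16 symbols of VVTVVTVVVVTVVTVV gives the pieces TVV TVV VV TVV TVV VV TVV TVV TVV TVV VV TVV TVV VV TVV TVV, which concatenate to the answer.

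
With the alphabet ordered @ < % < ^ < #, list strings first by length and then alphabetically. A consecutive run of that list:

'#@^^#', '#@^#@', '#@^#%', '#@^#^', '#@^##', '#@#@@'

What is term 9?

Continuing the enumeration 3 steps past #@#@@: #@#@@ → #@#@% → #@#@^ → (answer).

#@#@#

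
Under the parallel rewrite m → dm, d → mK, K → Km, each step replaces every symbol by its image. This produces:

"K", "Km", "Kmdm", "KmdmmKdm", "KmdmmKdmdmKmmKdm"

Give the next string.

φ(KmdmmKdmdmKmmKdm) expands symbol-by-symbol to Km dm mK dm dm Km mK dm mK dm Km dm dm Km mK dm; joining the 16 pieces gives the next term.

KmdmmKdmdmKmmKdmmKdmKmdmdmKmmKdm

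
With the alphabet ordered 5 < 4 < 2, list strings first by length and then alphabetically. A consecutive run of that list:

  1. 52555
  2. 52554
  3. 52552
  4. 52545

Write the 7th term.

52525

Stepping forward 3 times from 52545: 52545 → 52544 → 52542, then the target.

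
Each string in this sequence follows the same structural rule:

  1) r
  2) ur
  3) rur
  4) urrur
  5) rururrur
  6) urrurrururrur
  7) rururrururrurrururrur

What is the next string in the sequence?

urrurrururrurrururrururrurrururrur

Each term (from the third on) is the two preceding terms concatenated in order: term 3 = r·ur = rur.
So term 8 is urrurrururrur·rururrururrurrururrur.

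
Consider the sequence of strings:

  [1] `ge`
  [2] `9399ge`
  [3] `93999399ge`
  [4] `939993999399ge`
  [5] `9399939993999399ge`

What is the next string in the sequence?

Each term is the previous one with 9399 prepended.
So the next term is 9399·9399939993999399ge.

93999399939993999399ge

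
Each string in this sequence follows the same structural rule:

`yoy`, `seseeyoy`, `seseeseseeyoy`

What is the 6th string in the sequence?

seseeseseeseseeseseeseseeyoy

The strings grow by a fixed prefix sesee each time.
From seseeseseeyoy, 3 further steps: seseeseseeyoy → seseeseseeseseeyoy → seseeseseeseseeseseeyoy → (answer).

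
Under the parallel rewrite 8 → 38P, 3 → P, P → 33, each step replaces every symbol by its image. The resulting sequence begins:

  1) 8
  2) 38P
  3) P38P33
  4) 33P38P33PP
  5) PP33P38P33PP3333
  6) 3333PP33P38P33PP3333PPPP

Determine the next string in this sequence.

Replace each of the 24 characters of 3333PP33P38P33PP3333PPPP in place — P P P P 33 33 P P 33 P 38P 33 P P 33 33 P P P P 33 33 33 33 — and concatenate.

PPPP3333PP33P38P33PP3333PPPP33333333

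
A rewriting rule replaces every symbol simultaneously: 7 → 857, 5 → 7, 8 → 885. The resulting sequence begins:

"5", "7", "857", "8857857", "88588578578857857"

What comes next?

φ(88588578578857857) expands symbol-by-symbol to 885 885 7 885 885 7 857 885 7 857 885 885 7 857 885 7 857; joining the 17 pieces gives the next term.

88588578858857857885785788588578578857857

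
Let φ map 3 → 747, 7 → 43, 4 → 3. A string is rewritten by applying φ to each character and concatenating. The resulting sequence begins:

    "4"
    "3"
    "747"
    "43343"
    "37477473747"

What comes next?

747433434334374743343

Rewriting each symbol of 37477473747: 3→747, 7→43, 4→3, 7→43, 7→43, 4→3, 7→43, 3→747, 7→43, 4→3, 7→43, which concatenates to 747 43 3 43 43 3 43 747 43 3 43.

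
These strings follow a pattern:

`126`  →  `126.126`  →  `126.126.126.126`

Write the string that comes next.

s(k+1) = s(k)·.·s(k) — each term doubles the last with '.' between the halves.
Doubling 126.126.126.126 with '.' between the halves:

126.126.126.126.126.126.126.126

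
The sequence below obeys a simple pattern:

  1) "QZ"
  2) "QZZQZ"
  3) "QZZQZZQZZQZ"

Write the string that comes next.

QZZQZZQZZQZZQZZQZZQZZQZ

Every step duplicates the string with 'Z' between the halves.
One more doubling of QZZQZZQZZQZ gives the answer.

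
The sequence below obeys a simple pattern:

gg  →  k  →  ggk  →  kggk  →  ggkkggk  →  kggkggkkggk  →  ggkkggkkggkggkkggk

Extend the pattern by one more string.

kggkggkkggkggkkggkkggkggkkggk

From term 3 onward, concatenate the second-to-last term with the last: gg·k = ggk, k·ggk = kggk, …
The next term joins kggkggkkggk and ggkkggkkggkggkkggk.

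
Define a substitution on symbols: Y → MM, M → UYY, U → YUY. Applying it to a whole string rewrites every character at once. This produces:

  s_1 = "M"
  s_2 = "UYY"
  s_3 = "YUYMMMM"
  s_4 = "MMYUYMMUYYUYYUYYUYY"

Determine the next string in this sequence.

φ(MMYUYMMUYYUYYUYYUYY) expands symbol-by-symbol to UYY UYY MM YUY MM UYY UYY YUY MM MM YUY MM MM YUY MM MM YUY MM MM; joining the 19 pieces gives the next term.

UYYUYYMMYUYMMUYYUYYYUYMMMMYUYMMMMYUYMMMMYUYMMMM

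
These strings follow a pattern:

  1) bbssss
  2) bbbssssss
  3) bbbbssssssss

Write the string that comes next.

bbbbbssssssssss

The n-th term is n b's then 2n s's, where the shown terms are n = 2, 3, 4.
For the next term, n = 5, so the run lengths are 5, 10.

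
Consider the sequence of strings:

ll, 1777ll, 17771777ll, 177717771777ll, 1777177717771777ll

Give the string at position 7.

177717771777177717771777ll

Every step adds 1777 at the front: s(k+1) = 1777·s(k).
From 1777177717771777ll, 2 further steps: 1777177717771777ll → 17771777177717771777ll → (answer).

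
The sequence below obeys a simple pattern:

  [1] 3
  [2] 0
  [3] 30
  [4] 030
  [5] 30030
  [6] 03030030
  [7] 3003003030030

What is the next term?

Each term (from the third on) is the two preceding terms concatenated in order: term 3 = 3·0 = 30.
So term 8 is 03030030·3003003030030.

030300303003003030030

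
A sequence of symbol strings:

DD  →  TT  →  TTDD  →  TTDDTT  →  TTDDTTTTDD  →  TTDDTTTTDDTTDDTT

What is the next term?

TTDDTTTTDDTTDDTTTTDDTTTTDD

This is a Fibonacci-style word recurrence s(k) = s(k−1)·s(k−2): e.g. TT·DD = TTDD.
The next term joins TTDDTTTTDDTTDDTT and TTDDTTTTDD.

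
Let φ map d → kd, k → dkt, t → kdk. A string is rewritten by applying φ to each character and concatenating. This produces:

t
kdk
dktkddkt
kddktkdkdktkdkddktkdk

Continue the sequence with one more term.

Replace each of the 21 characters of kddktkdkdktkdkddktkdk in place — dkt kd kd dkt kdk dkt kd dkt kd dkt kdk dkt kd dkt kd kd dkt kdk dkt kd dkt — and concatenate.

dktkdkddktkdkdktkddktkddktkdkdktkddktkdkddktkdkdktkddkt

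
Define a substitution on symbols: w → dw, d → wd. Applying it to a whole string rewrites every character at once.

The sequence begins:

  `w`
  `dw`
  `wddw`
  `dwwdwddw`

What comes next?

Expanding dwwdwddw: d→wd, w→dw, w→dw, d→wd, w→dw, d→wd, d→wd, w→dw. Concatenated: wd dw dw wd dw wd wd dw.

wddwdwwddwwdwddw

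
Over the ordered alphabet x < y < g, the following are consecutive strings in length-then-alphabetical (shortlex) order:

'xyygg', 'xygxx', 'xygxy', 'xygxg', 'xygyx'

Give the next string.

Find the rightmost character of xygyx below g, bump it to the next letter, and reset everything to its right to x.

xygyy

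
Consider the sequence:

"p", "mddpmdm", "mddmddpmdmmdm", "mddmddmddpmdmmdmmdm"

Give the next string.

s(k+1) = mdd·s(k)·mdm, so each term gains mdd as a prefix and mdm as a suffix.
One more step from mddmddmddpmdmmdmmdm gives the answer.

mddmddmddmddpmdmmdmmdmmdm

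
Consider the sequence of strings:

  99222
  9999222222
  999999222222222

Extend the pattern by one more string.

99999999222222222222

Each string has the form 9^{2n} 2^{3n} (n = 1, 2, …).
At n = 4 the blocks have lengths 8, 12.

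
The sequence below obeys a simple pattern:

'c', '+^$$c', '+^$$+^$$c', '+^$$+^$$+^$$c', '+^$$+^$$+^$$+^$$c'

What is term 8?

Every step adds +^$$ at the front: s(k+1) = +^$$·s(k).
From +^$$+^$$+^$$+^$$c, 3 further steps: +^$$+^$$+^$$+^$$c → +^$$+^$$+^$$+^$$+^$$c → +^$$+^$$+^$$+^$$+^$$+^$$c → (answer).

+^$$+^$$+^$$+^$$+^$$+^$$+^$$c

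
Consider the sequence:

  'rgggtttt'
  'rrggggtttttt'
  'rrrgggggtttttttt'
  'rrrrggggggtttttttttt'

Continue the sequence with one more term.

The n-th term is n-1 r's then n+1 g's then 2n t's, where the shown terms are n = 2, 3, 4, 5.
For the next term, n = 6, so the run lengths are 5, 7, 12.

rrrrrgggggggtttttttttttt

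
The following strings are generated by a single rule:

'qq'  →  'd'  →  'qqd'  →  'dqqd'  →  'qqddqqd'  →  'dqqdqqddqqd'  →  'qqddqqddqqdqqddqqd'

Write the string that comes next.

dqqdqqddqqdqqddqqddqqdqqddqqd

From term 3 onward, concatenate the second-to-last term with the last: qq·d = qqd, d·qqd = dqqd, …
The next term joins dqqdqqddqqd and qqddqqddqqdqqddqqd.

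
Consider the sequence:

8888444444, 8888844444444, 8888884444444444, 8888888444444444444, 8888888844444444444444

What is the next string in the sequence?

The n-th term is n+1 8's then 2n 4's, where the shown terms are n = 3, 4, 5, 6, 7.
For the next term, n = 8, so the run lengths are 9, 16.

8888888884444444444444444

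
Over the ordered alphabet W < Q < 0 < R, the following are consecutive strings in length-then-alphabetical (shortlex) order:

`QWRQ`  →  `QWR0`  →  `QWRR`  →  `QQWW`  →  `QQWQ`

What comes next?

Treat QQWQ as a base-4 numeral over the given alphabet and add one, carrying through any trailing R's.

QQW0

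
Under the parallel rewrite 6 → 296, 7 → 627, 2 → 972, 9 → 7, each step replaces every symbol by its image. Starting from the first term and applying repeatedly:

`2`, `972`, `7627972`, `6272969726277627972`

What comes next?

Applying the rule to each of the 19 symbols of 6272969726277627972 gives the pieces 296 972 627 972 7 296 7 627 972 296 972 627 627 296 972 627 7 627 972, which concatenate to the answer.

296972627972729676279722969726276272969726277627972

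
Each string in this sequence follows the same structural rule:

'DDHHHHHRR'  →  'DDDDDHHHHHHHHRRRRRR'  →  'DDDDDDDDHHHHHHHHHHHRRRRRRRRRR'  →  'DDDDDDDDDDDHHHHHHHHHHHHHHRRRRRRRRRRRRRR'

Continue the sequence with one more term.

Each string has the form D^{3n-1} H^{3n+2} R^{4n-2} (n = 1, 2, …).
At n = 5 the blocks have lengths 14, 17, 18.

DDDDDDDDDDDDDDHHHHHHHHHHHHHHHHHRRRRRRRRRRRRRRRRRR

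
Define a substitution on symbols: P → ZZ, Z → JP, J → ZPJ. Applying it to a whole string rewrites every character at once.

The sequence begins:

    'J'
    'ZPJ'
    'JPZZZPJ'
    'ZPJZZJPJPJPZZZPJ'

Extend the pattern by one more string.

φ(ZPJZZJPJPJPZZZPJ) expands symbol-by-symbol to JP ZZ ZPJ JP JP ZPJ ZZ ZPJ ZZ ZPJ ZZ JP JP JP ZZ ZPJ; joining the 16 pieces gives the next term.

JPZZZPJJPJPZPJZZZPJZZZPJZZJPJPJPZZZPJ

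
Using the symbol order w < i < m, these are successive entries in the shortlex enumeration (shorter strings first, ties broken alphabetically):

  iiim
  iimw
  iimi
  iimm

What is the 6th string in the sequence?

imwi

Continuing the enumeration 2 steps past iimm: iimm → imww → (answer).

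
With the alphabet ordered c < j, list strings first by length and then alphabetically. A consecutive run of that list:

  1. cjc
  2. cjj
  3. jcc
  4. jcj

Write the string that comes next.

Treat jcj as a base-2 numeral over the given alphabet and add one, carrying through any trailing j's.

jjc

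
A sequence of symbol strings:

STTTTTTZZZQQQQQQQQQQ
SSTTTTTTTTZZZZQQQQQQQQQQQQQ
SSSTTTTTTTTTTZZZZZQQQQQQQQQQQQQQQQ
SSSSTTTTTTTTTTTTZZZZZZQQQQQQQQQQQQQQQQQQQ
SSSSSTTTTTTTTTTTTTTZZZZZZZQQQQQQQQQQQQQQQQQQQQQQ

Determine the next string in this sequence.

SSSSSSTTTTTTTTTTTTTTTTZZZZZZZZQQQQQQQQQQQQQQQQQQQQQQQQQ

Each string has the form S^{n-2} T^{2n} Z^{n} Q^{3n+1}, where the shown terms are n = 3, 4, 5, 6, 7.
At n = 8 the blocks have lengths 6, 16, 8, 25.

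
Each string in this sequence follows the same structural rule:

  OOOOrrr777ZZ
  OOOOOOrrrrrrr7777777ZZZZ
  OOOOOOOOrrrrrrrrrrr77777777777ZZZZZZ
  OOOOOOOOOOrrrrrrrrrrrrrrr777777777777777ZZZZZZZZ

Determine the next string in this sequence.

OOOOOOOOOOOOrrrrrrrrrrrrrrrrrrr7777777777777777777ZZZZZZZZZZ

Term n consists of 2n+2 O's, followed by 4n-1 r's, followed by 4n-1 7's, followed by 2n Z's (n = 1, 2, …).
At n = 5 the blocks have lengths 12, 19, 19, 10.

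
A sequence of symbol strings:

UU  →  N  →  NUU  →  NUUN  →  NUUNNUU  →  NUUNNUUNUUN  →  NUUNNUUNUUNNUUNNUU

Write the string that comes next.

NUUNNUUNUUNNUUNNUUNUUNNUUNUUN

Each term (from the third on) is the previous term followed by the one before it: term 3 = N·UU = NUU.
So term 8 is NUUNNUUNUUNNUUNNUU·NUUNNUUNUUN.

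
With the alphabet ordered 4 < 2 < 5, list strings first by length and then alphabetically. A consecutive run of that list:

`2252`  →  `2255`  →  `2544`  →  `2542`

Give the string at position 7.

Advancing 3 positions from 2542 through 2542 → 2545 → 2524 reaches term 7.

2522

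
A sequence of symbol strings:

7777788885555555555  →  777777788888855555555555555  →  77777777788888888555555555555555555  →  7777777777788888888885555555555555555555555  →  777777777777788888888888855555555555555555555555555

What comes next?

Each string has the form 7^{2n+1} 8^{2n} 5^{4n+2}, where the shown terms are n = 2, 3, 4, 5, 6.
Setting n = 7 gives 15, 14, 30 characters in each block.

77777777777777788888888888888555555555555555555555555555555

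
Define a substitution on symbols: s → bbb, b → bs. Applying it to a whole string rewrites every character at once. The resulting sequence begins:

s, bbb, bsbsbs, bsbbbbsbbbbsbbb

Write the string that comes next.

φ(bsbbbbsbbbbsbbb) expands symbol-by-symbol to bs bbb bs bs bs bs bbb bs bs bs bs bbb bs bs bs; joining the 15 pieces gives the next term.

bsbbbbsbsbsbsbbbbsbsbsbsbbbbsbsbs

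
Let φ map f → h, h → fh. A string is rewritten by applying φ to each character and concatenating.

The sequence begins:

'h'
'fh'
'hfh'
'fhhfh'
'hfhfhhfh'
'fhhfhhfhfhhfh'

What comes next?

φ(fhhfhhfhfhhfh) expands symbol-by-symbol to h fh fh h fh fh h fh h fh fh h fh; joining the 13 pieces gives the next term.

hfhfhhfhfhhfhhfhfhhfh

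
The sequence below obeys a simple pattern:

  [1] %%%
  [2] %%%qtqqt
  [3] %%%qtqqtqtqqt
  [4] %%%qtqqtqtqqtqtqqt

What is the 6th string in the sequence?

Every step adds qtqqt to the end: s(k+1) = s(k)·qtqqt.
From %%%qtqqtqtqqtqtqqt, 2 further steps: %%%qtqqtqtqqtqtqqt → %%%qtqqtqtqqtqtqqtqtqqt → (answer).

%%%qtqqtqtqqtqtqqtqtqqtqtqqt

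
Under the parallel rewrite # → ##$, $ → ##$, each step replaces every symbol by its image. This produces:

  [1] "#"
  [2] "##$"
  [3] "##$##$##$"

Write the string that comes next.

##$##$##$##$##$##$##$##$##$

Rewriting each symbol of ##$##$##$: #→##$, #→##$, $→##$, #→##$, #→##$, $→##$, #→##$, #→##$, $→##$, which concatenates to ##$ ##$ ##$ ##$ ##$ ##$ ##$ ##$ ##$.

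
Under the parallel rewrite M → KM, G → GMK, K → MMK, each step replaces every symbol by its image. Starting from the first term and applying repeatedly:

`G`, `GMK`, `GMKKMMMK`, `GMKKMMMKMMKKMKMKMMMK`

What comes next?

GMKKMMMKMMKKMKMKMMMKKMKMMMKMMKKMMMKKMMMKKMKMKMMMK

Applying the rule to each of the 20 symbols of GMKKMMMKMMKKMKMKMMMK gives the pieces GMK KM MMK MMK KM KM KM MMK KM KM MMK MMK KM MMK KM MMK KM KM KM MMK, which concatenate to the answer.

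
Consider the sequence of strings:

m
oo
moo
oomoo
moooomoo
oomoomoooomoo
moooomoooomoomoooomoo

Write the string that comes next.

oomoomoooomoomoooomoooomoomoooomoo

This is a Fibonacci-style word recurrence s(k) = s(k−2)·s(k−1): e.g. m·oo = moo.
So term 8 is oomoomoooomoo·moooomoooomoomoooomoo.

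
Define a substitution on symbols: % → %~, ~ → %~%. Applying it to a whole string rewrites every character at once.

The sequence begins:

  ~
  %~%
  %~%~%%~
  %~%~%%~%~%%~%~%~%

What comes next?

φ(%~%~%%~%~%%~%~%~%) expands symbol-by-symbol to %~ %~% %~ %~% %~ %~ %~% %~ %~% %~ %~ %~% %~ %~% %~ %~% %~; joining the 17 pieces gives the next term.

%~%~%%~%~%%~%~%~%%~%~%%~%~%~%%~%~%%~%~%%~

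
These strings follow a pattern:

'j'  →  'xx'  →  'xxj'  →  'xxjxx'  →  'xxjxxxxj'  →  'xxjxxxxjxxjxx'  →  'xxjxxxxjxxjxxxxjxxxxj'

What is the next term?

Each term (from the third on) is the previous term followed by the one before it: term 3 = xx·j = xxj.
So term 8 is xxjxxxxjxxjxxxxjxxxxj·xxjxxxxjxxjxx.

xxjxxxxjxxjxxxxjxxxxjxxjxxxxjxxjxx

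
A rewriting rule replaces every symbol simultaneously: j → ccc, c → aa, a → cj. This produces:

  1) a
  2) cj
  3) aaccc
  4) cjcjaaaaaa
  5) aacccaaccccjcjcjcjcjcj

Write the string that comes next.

Rewriting the 22 symbols of aacccaaccccjcjcjcjcjcj one by one yields cj cj aa aa aa cj cj aa aa aa aa ccc aa ccc aa ccc aa ccc aa ccc aa ccc; concatenated:

cjcjaaaaaacjcjaaaaaaaacccaacccaacccaacccaacccaaccc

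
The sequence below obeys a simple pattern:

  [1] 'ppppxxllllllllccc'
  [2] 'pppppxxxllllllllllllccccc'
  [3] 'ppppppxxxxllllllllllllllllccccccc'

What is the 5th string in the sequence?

Reading off run lengths: p runs 4, 5, 6; x runs 2, 3, 4; l runs 8, 12, 16; c runs 3, 5, 7 — each is linear in n, where the shown terms are n = 2, 3, 4.
At n = 6 the blocks have lengths 8, 6, 24, 11.

ppppppppxxxxxxllllllllllllllllllllllllccccccccccc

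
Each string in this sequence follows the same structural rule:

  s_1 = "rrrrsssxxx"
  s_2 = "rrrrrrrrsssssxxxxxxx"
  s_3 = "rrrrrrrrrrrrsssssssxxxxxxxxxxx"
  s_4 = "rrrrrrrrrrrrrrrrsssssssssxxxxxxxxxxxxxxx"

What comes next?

rrrrrrrrrrrrrrrrrrrrsssssssssssxxxxxxxxxxxxxxxxxxx

Reading off run lengths: r runs 4, 8, 12, 16; s runs 3, 5, 7, 9; x runs 3, 7, 11, 15 — each is linear in n (n = 1, 2, …).
At n = 5 the blocks have lengths 20, 11, 19.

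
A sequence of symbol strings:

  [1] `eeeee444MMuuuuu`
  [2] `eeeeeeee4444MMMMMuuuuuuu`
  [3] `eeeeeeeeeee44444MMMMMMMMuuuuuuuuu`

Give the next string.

eeeeeeeeeeeeee444444MMMMMMMMMMMuuuuuuuuuuu

Reading off run lengths: e runs 5, 8, 11; 4 runs 3, 4, 5; M runs 2, 5, 8; u runs 5, 7, 9 — each is linear in n (n = 1, 2, …).
For the next term, n = 4, so the run lengths are 14, 6, 11, 11.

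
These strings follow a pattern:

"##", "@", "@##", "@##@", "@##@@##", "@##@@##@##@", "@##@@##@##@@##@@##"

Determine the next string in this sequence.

@##@@##@##@@##@@##@##@@##@##@

Each term (from the third on) is the previous term followed by the one before it: term 3 = @·## = @##.
Continuing: @##@@##@##@@##@@## · @##@@##@##@ gives term 8.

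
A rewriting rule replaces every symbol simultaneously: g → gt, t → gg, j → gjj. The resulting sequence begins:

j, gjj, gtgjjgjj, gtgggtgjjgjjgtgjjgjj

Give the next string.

Replace each of the 20 characters of gtgggtgjjgjjgtgjjgjj in place — gt gg gt gt gt gg gt gjj gjj gt gjj gjj gt gg gt gjj gjj gt gjj gjj — and concatenate.

gtgggtgtgtgggtgjjgjjgtgjjgjjgtgggtgjjgjjgtgjjgjj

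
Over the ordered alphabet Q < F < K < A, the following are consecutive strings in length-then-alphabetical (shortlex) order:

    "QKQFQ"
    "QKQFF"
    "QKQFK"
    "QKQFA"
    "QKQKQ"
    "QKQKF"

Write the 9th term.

QKQAQ

Stepping forward 3 times from QKQKF: QKQKF → QKQKK → QKQKA, then the target.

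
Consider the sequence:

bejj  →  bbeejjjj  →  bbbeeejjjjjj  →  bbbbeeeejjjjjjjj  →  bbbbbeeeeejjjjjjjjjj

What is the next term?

bbbbbbeeeeeejjjjjjjjjjjj

The n-th term is n b's then n e's then 2n j's (n = 1, 2, …).
For the next term, n = 6, so the run lengths are 6, 6, 12.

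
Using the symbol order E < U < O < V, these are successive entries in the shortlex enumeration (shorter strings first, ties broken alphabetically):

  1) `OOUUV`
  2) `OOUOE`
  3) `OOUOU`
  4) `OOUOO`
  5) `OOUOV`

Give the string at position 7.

Continuing the enumeration 2 steps past OOUOV: OOUOV → OOUVE → (answer).

OOUVU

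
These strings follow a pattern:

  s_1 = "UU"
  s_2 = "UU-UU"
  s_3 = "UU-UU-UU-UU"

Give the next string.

Every step duplicates the string with '-' between the halves.
One more doubling of UU-UU-UU-UU gives the answer.

UU-UU-UU-UU-UU-UU-UU-UU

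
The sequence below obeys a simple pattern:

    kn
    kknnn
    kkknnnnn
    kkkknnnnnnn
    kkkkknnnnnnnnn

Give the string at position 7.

kkkkkkknnnnnnnnnnnnn

Reading off run lengths: k runs 1, 2, 3, 4, 5; n runs 1, 3, 5, 7, 9 — each is linear in n (n = 1, 2, …).
For term 7, n = 7, so the run lengths are 7, 13.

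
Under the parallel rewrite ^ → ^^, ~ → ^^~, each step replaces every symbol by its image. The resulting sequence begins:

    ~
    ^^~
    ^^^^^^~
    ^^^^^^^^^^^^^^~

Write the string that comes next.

Replace each of the 15 characters of ^^^^^^^^^^^^^^~ in place — ^^ ^^ ^^ ^^ ^^ ^^ ^^ ^^ ^^ ^^ ^^ ^^ ^^ ^^ ^^~ — and concatenate.

^^^^^^^^^^^^^^^^^^^^^^^^^^^^^^~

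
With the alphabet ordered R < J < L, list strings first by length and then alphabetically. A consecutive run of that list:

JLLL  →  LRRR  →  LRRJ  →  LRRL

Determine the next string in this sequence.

The successor of LRRL increments the rightmost position that isn't already L and resets every position after it to R.

LRJR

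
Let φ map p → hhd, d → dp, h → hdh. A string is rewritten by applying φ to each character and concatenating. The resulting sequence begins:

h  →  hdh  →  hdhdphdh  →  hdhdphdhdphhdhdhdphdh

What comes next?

Rewriting the 21 symbols of hdhdphdhdphhdhdhdphdh one by one yields hdh dp hdh dp hhd hdh dp hdh dp hhd hdh hdh dp hdh dp hdh dp hhd hdh dp hdh; concatenated:

hdhdphdhdphhdhdhdphdhdphhdhdhhdhdphdhdphdhdphhdhdhdphdh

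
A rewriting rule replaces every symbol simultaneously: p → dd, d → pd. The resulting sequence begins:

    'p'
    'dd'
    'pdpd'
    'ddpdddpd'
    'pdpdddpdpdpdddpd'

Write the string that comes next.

Rewriting the 16 symbols of pdpdddpdpdpdddpd one by one yields dd pd dd pd pd pd dd pd dd pd dd pd pd pd dd pd; concatenated:

ddpdddpdpdpdddpdddpdddpdpdpdddpd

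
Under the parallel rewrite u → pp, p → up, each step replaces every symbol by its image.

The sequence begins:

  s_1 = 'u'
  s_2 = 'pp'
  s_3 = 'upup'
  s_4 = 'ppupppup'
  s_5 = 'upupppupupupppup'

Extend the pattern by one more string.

φ(upupppupupupppup) expands symbol-by-symbol to pp up pp up up up pp up pp up pp up up up pp up; joining the 16 pieces gives the next term.

ppupppupupupppupppupppupupupppup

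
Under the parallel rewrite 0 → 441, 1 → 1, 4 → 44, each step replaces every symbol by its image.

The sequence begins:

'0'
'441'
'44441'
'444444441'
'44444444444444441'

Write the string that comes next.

Rewriting the 17 symbols of 44444444444444441 one by one yields 44 44 44 44 44 44 44 44 44 44 44 44 44 44 44 44 1; concatenated:

444444444444444444444444444444441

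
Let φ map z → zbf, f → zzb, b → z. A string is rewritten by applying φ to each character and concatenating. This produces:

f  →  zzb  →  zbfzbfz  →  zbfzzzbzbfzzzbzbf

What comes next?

zbfzzzbzbfzbfzbfzzbfzzzbzbfzbfzbfzzbfzzzb

Applying the rule to each of the 17 symbols of zbfzzzbzbfzzzbzbf gives the pieces zbf z zzb zbf zbf zbf z zbf z zzb zbf zbf zbf z zbf z zzb, which concatenate to the answer.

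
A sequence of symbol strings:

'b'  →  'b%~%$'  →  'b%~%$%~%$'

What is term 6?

b%~%$%~%$%~%$%~%$%~%$

Each term is the previous one with %~%$ appended.
From b%~%$%~%$, 3 further steps: b%~%$%~%$ → b%~%$%~%$%~%$ → b%~%$%~%$%~%$%~%$ → (answer).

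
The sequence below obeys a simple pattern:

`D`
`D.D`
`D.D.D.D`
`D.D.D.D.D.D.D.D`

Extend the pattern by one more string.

Every step duplicates the string with '.' between the halves.
Doubling D.D.D.D.D.D.D.D with '.' between the halves:

D.D.D.D.D.D.D.D.D.D.D.D.D.D.D.D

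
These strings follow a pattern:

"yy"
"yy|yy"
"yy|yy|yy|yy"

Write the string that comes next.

Each string is two copies of the previous one joined by '|'.
Doubling yy|yy|yy|yy with '|' between the halves:

yy|yy|yy|yy|yy|yy|yy|yy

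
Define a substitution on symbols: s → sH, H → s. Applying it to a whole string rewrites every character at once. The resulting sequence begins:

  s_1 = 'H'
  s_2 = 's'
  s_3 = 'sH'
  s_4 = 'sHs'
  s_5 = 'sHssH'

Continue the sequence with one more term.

Expanding sHssH: s→sH, H→s, s→sH, s→sH, H→s. Concatenated: sH s sH sH s.

sHssHsHs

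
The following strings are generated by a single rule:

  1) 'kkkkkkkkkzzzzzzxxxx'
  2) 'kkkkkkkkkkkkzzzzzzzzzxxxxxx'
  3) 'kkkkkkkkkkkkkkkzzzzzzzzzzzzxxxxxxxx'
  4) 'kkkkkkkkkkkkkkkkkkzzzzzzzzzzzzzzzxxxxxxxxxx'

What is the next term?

The n-th term is 3n+3 k's then 3n z's then 2n x's, where the shown terms are n = 2, 3, 4, 5.
At n = 6 the blocks have lengths 21, 18, 12.

kkkkkkkkkkkkkkkkkkkkkzzzzzzzzzzzzzzzzzzxxxxxxxxxxxx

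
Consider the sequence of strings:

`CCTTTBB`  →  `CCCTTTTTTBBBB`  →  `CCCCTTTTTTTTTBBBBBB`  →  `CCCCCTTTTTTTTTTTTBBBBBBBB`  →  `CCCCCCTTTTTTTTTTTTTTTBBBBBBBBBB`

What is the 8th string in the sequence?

Term n consists of n+1 C's, followed by 3n T's, followed by 2n B's (n = 1, 2, …).
At n = 8 the blocks have lengths 9, 24, 16.

CCCCCCCCCTTTTTTTTTTTTTTTTTTTTTTTTBBBBBBBBBBBBBBBB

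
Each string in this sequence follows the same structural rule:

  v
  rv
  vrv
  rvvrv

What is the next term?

This is a Fibonacci-style word recurrence s(k) = s(k−2)·s(k−1): e.g. v·rv = vrv.
So term 5 is vrv·rvvrv.

vrvrvvrv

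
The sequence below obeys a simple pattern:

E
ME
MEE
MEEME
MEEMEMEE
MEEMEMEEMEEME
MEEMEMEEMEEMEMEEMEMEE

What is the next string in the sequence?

From term 3 onward, concatenate the last term with the second-to-last: ME·E = MEE, MEE·ME = MEEME, …
Continuing: MEEMEMEEMEEMEMEEMEMEE · MEEMEMEEMEEME gives term 8.

MEEMEMEEMEEMEMEEMEMEEMEEMEMEEMEEME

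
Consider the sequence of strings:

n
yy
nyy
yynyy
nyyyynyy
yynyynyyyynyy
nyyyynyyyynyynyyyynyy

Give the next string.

Each term (from the third on) is the two preceding terms concatenated in order: term 3 = n·yy = nyy.
So term 8 is yynyynyyyynyy·nyyyynyyyynyynyyyynyy.

yynyynyyyynyynyyyynyyyynyynyyyynyy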